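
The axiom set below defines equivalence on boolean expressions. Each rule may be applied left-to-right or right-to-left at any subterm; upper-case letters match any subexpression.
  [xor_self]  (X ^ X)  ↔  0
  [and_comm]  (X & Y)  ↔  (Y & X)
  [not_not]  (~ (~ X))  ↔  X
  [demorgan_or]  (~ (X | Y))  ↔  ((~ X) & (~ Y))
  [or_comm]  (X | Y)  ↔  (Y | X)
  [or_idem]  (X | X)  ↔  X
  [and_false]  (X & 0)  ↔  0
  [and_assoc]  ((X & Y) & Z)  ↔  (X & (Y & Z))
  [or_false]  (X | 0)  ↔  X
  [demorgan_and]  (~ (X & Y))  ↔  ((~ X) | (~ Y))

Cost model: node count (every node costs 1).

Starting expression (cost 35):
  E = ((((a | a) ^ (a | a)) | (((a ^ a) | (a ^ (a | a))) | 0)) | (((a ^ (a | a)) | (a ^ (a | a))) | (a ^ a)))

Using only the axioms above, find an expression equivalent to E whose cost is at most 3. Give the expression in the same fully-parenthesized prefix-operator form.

step 1: or_idem (→) rewrites (a | a) into a, now ((((a | a) ^ (a | a)) | (((a ^ a) | (a ^ a)) | 0)) | (((a ^ (a | a)) | (a ^ (a | a))) | (a ^ a)))
step 2: or_false (→) rewrites (((a ^ a) | (a ^ a)) | 0) into ((a ^ a) | (a ^ a)), now ((((a | a) ^ (a | a)) | ((a ^ a) | (a ^ a))) | (((a ^ (a | a)) | (a ^ (a | a))) | (a ^ a)))
step 3: or_idem (→) rewrites ((a ^ (a | a)) | (a ^ (a | a))) into (a ^ (a | a)), now ((((a | a) ^ (a | a)) | ((a ^ a) | (a ^ a))) | ((a ^ (a | a)) | (a ^ a)))
step 4: or_idem (→) rewrites ((a ^ a) | (a ^ a)) into (a ^ a), now ((((a | a) ^ (a | a)) | (a ^ a)) | ((a ^ (a | a)) | (a ^ a)))
step 5: or_idem (→) rewrites (a | a) into a, now (((a ^ (a | a)) | (a ^ a)) | ((a ^ (a | a)) | (a ^ a)))
step 6: or_idem (→) rewrites (((a ^ (a | a)) | (a ^ a)) | ((a ^ (a | a)) | (a ^ a))) into ((a ^ (a | a)) | (a ^ a))
step 7: or_idem (→) rewrites (a | a) into a, now ((a ^ a) | (a ^ a))
step 8: or_idem (→) rewrites ((a ^ a) | (a ^ a)) into (a ^ a), reaching cost 3 (bound 3)

(a ^ a)   [cost 3]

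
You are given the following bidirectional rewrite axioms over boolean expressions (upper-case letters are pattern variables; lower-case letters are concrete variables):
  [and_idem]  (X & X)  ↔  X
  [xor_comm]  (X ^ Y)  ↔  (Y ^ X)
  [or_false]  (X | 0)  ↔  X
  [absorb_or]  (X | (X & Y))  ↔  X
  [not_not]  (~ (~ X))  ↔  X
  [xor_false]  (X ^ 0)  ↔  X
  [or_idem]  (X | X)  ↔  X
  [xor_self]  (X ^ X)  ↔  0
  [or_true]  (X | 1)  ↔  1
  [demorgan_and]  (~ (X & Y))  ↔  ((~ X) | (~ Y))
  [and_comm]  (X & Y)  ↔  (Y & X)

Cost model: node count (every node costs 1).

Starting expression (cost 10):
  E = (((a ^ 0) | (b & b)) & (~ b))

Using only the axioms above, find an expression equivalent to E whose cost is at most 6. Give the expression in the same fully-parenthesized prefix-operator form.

((a | b) & (~ b))   [cost 6]

step 1: and_idem (→) rewrites (b & b) into b, now (((a ^ 0) | b) & (~ b))
step 2: xor_false (→) rewrites (a ^ 0) into a, reaching cost 6 (bound 6)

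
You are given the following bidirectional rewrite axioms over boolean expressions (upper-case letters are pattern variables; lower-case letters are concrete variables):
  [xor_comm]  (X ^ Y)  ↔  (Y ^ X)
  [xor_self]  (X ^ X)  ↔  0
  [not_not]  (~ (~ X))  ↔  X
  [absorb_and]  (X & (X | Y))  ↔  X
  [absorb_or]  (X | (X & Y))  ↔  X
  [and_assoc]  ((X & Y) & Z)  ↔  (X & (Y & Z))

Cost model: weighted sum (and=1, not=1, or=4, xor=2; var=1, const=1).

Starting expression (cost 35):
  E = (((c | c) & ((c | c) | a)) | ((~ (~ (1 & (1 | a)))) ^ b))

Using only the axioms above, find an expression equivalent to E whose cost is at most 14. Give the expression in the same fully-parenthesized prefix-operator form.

1. [absorb_and →] ((c | c) & ((c | c) | a))  →  (c | c);  E = ((c | c) | ((~ (~ (1 & (1 | a)))) ^ b))
2. [not_not →] (~ (~ (1 & (1 | a))))  →  (1 & (1 | a));  E = ((c | c) | ((1 & (1 | a)) ^ b))
3. [absorb_and →] (1 & (1 | a))  →  1;  cost 14 ≤ 14, done

((c | c) | (1 ^ b))   [cost 14]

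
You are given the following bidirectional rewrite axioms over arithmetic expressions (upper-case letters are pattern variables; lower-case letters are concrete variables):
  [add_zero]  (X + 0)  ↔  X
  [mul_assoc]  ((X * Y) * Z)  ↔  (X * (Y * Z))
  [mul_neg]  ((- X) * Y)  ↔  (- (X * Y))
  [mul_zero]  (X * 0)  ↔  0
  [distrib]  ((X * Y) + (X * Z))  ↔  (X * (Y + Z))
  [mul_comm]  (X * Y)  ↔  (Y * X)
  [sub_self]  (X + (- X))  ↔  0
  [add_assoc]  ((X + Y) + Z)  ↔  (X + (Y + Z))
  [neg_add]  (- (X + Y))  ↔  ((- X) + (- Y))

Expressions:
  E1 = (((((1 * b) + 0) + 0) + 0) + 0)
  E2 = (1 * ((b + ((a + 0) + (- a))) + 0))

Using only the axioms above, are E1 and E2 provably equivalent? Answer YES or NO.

1. [add_zero →] (((1 * b) + 0) + 0)  →  ((1 * b) + 0);  E1 = ((((1 * b) + 0) + 0) + 0)
2. [add_zero →] ((1 * b) + 0)  →  (1 * b);  E1 = (((1 * b) + 0) + 0)
3. [add_zero →] ((1 * b) + 0)  →  (1 * b);  E1 = ((1 * b) + 0)
4. [add_zero →] ((1 * b) + 0)  →  (1 * b)
5. [add_zero ←] b  →  (b + 0);  E1 = (1 * (b + 0))
6. [sub_self ←] 0  →  (a + (- a));  E1 = (1 * (b + (a + (- a))))
7. [add_zero ←] a  →  (a + 0);  E1 = (1 * (b + ((a + 0) + (- a))))
8. [add_zero ←] (b + ((a + 0) + (- a)))  →  ((b + ((a + 0) + (- a))) + 0);  this is E2

YES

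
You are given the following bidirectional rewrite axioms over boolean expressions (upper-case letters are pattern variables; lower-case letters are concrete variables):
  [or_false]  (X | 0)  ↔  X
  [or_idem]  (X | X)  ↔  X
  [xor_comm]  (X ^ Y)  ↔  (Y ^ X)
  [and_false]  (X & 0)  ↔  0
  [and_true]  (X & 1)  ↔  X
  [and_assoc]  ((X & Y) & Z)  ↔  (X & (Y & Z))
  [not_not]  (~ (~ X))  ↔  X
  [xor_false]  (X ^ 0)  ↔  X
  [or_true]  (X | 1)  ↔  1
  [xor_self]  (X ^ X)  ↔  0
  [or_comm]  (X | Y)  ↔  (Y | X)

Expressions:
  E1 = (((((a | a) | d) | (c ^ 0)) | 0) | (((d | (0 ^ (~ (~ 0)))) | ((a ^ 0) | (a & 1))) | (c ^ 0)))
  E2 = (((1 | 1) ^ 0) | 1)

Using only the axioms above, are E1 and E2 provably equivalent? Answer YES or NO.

All listed rules preserve value, hence provable equivalence implies equal values everywhere; look for a separating assignment.
a=0, c=0, d=0 gives E1 ↦ 0, E2 ↦ 1; values differ ⇒ not provably equivalent.

NO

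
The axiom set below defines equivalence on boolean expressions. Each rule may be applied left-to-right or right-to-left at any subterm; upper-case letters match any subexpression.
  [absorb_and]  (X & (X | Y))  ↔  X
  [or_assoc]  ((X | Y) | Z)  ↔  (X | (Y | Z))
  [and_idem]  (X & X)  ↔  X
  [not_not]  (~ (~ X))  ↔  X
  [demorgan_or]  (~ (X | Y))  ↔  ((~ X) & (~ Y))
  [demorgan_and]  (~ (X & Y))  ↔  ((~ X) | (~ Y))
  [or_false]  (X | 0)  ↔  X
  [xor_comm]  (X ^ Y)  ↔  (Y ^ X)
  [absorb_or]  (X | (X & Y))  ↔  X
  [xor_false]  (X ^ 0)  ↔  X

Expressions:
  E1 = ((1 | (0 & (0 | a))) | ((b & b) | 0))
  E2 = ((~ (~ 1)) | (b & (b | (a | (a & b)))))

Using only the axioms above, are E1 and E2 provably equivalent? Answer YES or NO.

YES

(1) (0 & (0 | a))  =[absorb_and →]=  0    ⊢ ((1 | 0) | ((b & b) | 0))
(2) (b & b)  =[and_idem →]=  b    ⊢ ((1 | 0) | (b | 0))
(3) (1 | 0)  =[or_false →]=  1    ⊢ (1 | (b | 0))
(4) (b | 0)  =[or_false →]=  b    ⊢ (1 | b)
(5) 1  =[not_not ←]=  (~ (~ 1))    ⊢ ((~ (~ 1)) | b)
(6) b  =[absorb_and ←]=  (b & (b | a))    ⊢ ((~ (~ 1)) | (b & (b | a)))
(7) a  =[absorb_or ←]=  (a | (a & b))    ⊢ E2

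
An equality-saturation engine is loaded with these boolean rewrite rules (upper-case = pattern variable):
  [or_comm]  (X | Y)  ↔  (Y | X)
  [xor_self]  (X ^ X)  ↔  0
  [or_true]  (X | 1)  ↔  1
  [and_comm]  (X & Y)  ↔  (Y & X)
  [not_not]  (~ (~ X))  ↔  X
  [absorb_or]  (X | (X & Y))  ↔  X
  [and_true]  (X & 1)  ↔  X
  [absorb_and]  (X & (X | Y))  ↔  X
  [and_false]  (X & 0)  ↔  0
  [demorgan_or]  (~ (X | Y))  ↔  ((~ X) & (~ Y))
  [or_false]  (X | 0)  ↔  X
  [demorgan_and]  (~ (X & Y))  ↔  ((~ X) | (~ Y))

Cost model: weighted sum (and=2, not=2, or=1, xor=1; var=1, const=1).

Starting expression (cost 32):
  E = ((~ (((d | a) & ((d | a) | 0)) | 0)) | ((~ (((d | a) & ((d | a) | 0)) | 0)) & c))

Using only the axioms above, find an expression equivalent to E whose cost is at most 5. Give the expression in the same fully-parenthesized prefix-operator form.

(1) ((~ (((d | a) & ((d | a) | 0)) | 0)) | ((~ (((d | a) & ((d | a) | 0)) | 0)) & c))  =[absorb_or →]=  (~ (((d | a) & ((d | a) | 0)) | 0))
(2) (((d | a) & ((d | a) | 0)) | 0)  =[or_false →]=  ((d | a) & ((d | a) | 0))    ⊢ (~ ((d | a) & ((d | a) | 0)))
(3) ((d | a) & ((d | a) | 0))  =[absorb_and →]=  (d | a)    ⊢ cost 5, within 5

(~ (d | a))   [cost 5]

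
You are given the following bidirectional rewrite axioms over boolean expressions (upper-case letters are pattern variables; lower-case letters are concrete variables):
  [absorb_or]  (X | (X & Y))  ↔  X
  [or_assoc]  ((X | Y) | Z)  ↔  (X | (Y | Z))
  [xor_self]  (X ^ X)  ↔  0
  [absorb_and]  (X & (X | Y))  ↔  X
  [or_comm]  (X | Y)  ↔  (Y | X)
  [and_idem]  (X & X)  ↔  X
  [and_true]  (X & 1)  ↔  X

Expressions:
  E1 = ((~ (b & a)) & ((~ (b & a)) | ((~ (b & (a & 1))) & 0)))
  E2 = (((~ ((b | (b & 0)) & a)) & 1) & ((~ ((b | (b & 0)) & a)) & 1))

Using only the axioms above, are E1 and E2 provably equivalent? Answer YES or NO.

YES

1. [and_true →] (a & 1)  →  a;  E1 = ((~ (b & a)) & ((~ (b & a)) | ((~ (b & a)) & 0)))
2. [absorb_or →] ((~ (b & a)) | ((~ (b & a)) & 0))  →  (~ (b & a));  E1 = ((~ (b & a)) & (~ (b & a)))
3. [and_idem →] ((~ (b & a)) & (~ (b & a)))  →  (~ (b & a))
4. [and_true ←] (~ (b & a))  →  ((~ (b & a)) & 1)
5. [absorb_or ←] b  →  (b | (b & 0));  E1 = ((~ ((b | (b & 0)) & a)) & 1)
6. [and_idem ←] ((~ ((b | (b & 0)) & a)) & 1)  →  (((~ ((b | (b & 0)) & a)) & 1) & ((~ ((b | (b & 0)) & a)) & 1));  this is E2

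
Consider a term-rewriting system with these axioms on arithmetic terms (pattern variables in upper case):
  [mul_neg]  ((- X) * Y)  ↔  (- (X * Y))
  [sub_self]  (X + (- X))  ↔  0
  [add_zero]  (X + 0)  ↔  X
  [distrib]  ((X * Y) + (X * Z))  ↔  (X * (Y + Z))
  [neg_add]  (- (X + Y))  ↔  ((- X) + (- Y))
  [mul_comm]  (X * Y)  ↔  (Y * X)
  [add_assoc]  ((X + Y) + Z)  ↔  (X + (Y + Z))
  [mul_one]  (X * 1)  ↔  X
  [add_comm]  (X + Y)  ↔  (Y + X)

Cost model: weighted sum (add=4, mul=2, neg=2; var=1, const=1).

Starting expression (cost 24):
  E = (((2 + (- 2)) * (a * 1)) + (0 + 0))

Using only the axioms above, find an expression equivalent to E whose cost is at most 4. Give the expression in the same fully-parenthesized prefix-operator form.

(0 * a)   [cost 4]

1. [sub_self →] (2 + (- 2))  →  0;  E = ((0 * (a * 1)) + (0 + 0))
2. [add_zero →] (0 + 0)  →  0;  E = ((0 * (a * 1)) + 0)
3. [mul_one →] (a * 1)  →  a;  E = ((0 * a) + 0)
4. [add_zero →] ((0 * a) + 0)  →  (0 * a);  cost 4 ≤ 4, done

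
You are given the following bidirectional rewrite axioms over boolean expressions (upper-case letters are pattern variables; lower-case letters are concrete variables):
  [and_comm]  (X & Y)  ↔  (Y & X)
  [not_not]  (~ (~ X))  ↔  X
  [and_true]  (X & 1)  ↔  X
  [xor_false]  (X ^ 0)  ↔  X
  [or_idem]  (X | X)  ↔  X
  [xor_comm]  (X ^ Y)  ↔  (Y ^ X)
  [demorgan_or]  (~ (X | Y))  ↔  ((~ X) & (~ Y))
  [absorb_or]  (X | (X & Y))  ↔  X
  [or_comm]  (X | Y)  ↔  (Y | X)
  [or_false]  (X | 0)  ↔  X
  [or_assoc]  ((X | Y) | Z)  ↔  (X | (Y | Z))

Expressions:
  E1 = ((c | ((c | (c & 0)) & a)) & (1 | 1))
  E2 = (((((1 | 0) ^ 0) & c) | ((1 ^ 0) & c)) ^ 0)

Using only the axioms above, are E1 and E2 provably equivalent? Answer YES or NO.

YES

1. [absorb_or →] (c | (c & 0))  →  c;  E1 = ((c | (c & a)) & (1 | 1))
2. [absorb_or →] (c | (c & a))  →  c;  E1 = (c & (1 | 1))
3. [and_comm →] (c & (1 | 1))  →  ((1 | 1) & c)
4. [or_idem →] (1 | 1)  →  1;  E1 = (1 & c)
5. [xor_false ←] (1 & c)  →  ((1 & c) ^ 0)
6. [xor_false ←] 1  →  (1 ^ 0);  E1 = (((1 ^ 0) & c) ^ 0)
7. [or_idem ←] ((1 ^ 0) & c)  →  (((1 ^ 0) & c) | ((1 ^ 0) & c));  E1 = ((((1 ^ 0) & c) | ((1 ^ 0) & c)) ^ 0)
8. [or_false ←] 1  →  (1 | 0);  this is E2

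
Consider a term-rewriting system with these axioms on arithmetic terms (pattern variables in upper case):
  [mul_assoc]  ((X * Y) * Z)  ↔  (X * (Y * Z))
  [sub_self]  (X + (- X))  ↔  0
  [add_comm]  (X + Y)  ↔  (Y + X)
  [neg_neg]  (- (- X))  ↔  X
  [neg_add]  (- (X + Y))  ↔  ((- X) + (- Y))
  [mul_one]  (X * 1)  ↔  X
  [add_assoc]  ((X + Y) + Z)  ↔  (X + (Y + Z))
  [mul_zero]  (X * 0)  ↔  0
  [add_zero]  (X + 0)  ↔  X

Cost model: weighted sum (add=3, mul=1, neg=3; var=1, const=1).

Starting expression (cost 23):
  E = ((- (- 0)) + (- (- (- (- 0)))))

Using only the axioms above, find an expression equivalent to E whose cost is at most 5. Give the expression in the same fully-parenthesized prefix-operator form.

(0 + 0)   [cost 5]

(1) (- (- (- (- 0))))  =[neg_neg →]=  (- (- 0))    ⊢ ((- (- 0)) + (- (- 0)))
(2) (- (- 0))  =[neg_neg →]=  0    ⊢ ((- (- 0)) + 0)
(3) (- (- 0))  =[neg_neg →]=  0    ⊢ cost 5, within 5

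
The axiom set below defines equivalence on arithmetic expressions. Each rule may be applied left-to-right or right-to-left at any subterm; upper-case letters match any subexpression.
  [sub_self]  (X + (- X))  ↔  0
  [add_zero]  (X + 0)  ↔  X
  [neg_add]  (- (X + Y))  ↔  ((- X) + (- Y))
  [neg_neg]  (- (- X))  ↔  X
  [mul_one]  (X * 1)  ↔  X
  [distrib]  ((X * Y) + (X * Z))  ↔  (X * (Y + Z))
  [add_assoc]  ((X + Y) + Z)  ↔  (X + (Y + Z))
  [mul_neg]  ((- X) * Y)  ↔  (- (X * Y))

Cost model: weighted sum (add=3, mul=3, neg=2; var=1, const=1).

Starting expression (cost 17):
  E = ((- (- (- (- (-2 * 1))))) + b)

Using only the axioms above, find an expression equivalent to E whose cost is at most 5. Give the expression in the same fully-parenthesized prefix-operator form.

(-2 + b)   [cost 5]

step 1: neg_neg (→) rewrites (- (- (- (- (-2 * 1))))) into (- (- (-2 * 1))), now ((- (- (-2 * 1))) + b)
step 2: mul_one (→) rewrites (-2 * 1) into -2, now ((- (- -2)) + b)
step 3: neg_neg (→) rewrites (- (- -2)) into -2, reaching cost 5 (bound 5)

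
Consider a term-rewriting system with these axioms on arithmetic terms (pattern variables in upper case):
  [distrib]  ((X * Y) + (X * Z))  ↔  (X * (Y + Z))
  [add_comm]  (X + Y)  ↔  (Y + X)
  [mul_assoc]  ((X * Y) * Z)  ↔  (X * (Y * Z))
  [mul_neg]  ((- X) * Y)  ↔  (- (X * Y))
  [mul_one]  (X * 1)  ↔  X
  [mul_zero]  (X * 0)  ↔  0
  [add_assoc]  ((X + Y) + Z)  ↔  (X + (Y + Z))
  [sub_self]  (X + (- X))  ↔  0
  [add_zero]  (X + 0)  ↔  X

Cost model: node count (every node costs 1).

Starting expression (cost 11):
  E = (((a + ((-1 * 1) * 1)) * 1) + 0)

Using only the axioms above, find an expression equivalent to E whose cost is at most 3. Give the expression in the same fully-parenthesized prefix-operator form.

(a + -1)   [cost 3]

(1) ((a + ((-1 * 1) * 1)) * 1)  =[mul_one →]=  (a + ((-1 * 1) * 1))    ⊢ ((a + ((-1 * 1) * 1)) + 0)
(2) ((a + ((-1 * 1) * 1)) + 0)  =[add_zero →]=  (a + ((-1 * 1) * 1))
(3) (-1 * 1)  =[mul_one →]=  -1    ⊢ (a + (-1 * 1))
(4) (-1 * 1)  =[mul_one →]=  -1    ⊢ cost 3, within 3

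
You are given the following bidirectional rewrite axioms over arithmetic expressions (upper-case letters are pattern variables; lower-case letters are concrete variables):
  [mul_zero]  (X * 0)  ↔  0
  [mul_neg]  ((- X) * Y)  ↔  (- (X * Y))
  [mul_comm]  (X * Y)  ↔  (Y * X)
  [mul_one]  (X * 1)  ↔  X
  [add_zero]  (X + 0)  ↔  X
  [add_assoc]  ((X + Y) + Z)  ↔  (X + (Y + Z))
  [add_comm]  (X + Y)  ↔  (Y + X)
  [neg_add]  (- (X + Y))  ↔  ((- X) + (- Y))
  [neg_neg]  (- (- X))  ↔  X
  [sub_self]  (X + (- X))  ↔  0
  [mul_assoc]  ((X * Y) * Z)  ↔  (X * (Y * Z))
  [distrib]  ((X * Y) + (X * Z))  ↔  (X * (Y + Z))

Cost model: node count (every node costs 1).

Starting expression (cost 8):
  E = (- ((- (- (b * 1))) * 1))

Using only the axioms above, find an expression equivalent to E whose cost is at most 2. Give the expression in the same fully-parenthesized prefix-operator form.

(- b)   [cost 2]

(1) (- (- (b * 1)))  =[neg_neg →]=  (b * 1)    ⊢ (- ((b * 1) * 1))
(2) (b * 1)  =[mul_one →]=  b    ⊢ (- (b * 1))
(3) (b * 1)  =[mul_one →]=  b    ⊢ cost 2, within 2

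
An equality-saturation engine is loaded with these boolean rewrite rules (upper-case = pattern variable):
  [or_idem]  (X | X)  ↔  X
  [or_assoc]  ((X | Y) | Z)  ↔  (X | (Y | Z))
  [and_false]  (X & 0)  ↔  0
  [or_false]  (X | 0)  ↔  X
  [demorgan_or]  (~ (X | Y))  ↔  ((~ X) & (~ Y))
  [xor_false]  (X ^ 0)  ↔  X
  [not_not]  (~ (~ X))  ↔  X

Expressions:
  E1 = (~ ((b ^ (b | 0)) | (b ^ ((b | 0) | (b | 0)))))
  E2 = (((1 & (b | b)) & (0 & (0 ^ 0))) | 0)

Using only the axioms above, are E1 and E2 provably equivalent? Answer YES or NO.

NO

Every axiom is a valid identity, so a rewrite proof would force E1 and E2 to agree under every assignment.
At b=0: E1 = 1 but E2 = 0; they differ, so no derivation exists.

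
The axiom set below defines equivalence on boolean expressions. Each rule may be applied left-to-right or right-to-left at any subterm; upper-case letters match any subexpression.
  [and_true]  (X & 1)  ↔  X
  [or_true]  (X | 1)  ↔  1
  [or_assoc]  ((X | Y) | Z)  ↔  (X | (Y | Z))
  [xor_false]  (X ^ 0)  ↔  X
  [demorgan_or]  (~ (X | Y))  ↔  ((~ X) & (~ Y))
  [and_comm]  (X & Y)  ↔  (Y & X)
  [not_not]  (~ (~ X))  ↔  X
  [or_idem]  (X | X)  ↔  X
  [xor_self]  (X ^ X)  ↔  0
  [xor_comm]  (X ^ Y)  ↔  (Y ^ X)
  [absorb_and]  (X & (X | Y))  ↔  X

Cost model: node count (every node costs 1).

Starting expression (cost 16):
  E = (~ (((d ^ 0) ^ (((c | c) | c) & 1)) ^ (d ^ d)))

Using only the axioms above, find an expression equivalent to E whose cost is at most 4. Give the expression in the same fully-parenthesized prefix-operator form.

(~ (c ^ d))   [cost 4]

1. [or_idem →] (c | c)  →  c;  E = (~ (((d ^ 0) ^ ((c | c) & 1)) ^ (d ^ d)))
2. [xor_self →] (d ^ d)  →  0;  E = (~ (((d ^ 0) ^ ((c | c) & 1)) ^ 0))
3. [xor_comm →] ((d ^ 0) ^ ((c | c) & 1))  →  (((c | c) & 1) ^ (d ^ 0));  E = (~ ((((c | c) & 1) ^ (d ^ 0)) ^ 0))
4. [xor_false →] ((((c | c) & 1) ^ (d ^ 0)) ^ 0)  →  (((c | c) & 1) ^ (d ^ 0));  E = (~ (((c | c) & 1) ^ (d ^ 0)))
5. [xor_false →] (d ^ 0)  →  d;  E = (~ (((c | c) & 1) ^ d))
6. [and_true →] ((c | c) & 1)  →  (c | c);  E = (~ ((c | c) ^ d))
7. [or_idem →] (c | c)  →  c;  cost 4 ≤ 4, done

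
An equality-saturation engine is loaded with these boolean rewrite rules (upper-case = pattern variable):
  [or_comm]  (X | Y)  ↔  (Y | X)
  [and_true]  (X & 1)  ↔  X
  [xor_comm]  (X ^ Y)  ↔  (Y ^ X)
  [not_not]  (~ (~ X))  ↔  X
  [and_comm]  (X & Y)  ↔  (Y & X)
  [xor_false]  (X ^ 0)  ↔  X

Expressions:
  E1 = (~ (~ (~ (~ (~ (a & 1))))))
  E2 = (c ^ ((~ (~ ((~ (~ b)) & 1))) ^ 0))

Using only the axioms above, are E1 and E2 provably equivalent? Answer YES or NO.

Every axiom is a valid identity, so a rewrite proof would force E1 and E2 to agree under every assignment.
At a=0, b=0, c=0: E1 = 1 but E2 = 0; they differ, so no derivation exists.

NO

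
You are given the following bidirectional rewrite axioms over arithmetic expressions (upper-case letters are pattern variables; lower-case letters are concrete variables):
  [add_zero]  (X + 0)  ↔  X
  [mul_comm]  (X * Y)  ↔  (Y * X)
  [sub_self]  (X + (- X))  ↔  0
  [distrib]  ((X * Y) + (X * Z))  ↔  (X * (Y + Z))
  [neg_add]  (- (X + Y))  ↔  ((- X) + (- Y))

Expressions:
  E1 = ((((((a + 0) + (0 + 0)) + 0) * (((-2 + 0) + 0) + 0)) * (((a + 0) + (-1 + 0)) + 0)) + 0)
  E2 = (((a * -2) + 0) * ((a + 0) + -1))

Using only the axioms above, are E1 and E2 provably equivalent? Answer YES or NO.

(1) ((((((a + 0) + (0 + 0)) + 0) * (((-2 + 0) + 0) + 0)) * (((a + 0) + (-1 + 0)) + 0)) + 0)  =[add_zero →]=  (((((a + 0) + (0 + 0)) + 0) * (((-2 + 0) + 0) + 0)) * (((a + 0) + (-1 + 0)) + 0))
(2) (-1 + 0)  =[add_zero →]=  -1    ⊢ (((((a + 0) + (0 + 0)) + 0) * (((-2 + 0) + 0) + 0)) * (((a + 0) + -1) + 0))
(3) (a + 0)  =[add_zero →]=  a    ⊢ (((((a + 0) + (0 + 0)) + 0) * (((-2 + 0) + 0) + 0)) * ((a + -1) + 0))
(4) (((((a + 0) + (0 + 0)) + 0) * (((-2 + 0) + 0) + 0)) * ((a + -1) + 0))  =[mul_comm →]=  (((a + -1) + 0) * ((((a + 0) + (0 + 0)) + 0) * (((-2 + 0) + 0) + 0)))
(5) ((a + -1) + 0)  =[add_zero →]=  (a + -1)    ⊢ ((a + -1) * ((((a + 0) + (0 + 0)) + 0) * (((-2 + 0) + 0) + 0)))
(6) (0 + 0)  =[add_zero →]=  0    ⊢ ((a + -1) * ((((a + 0) + 0) + 0) * (((-2 + 0) + 0) + 0)))
(7) ((-2 + 0) + 0)  =[add_zero →]=  (-2 + 0)    ⊢ ((a + -1) * ((((a + 0) + 0) + 0) * ((-2 + 0) + 0)))
(8) (((a + 0) + 0) + 0)  =[add_zero →]=  ((a + 0) + 0)    ⊢ ((a + -1) * (((a + 0) + 0) * ((-2 + 0) + 0)))
(9) ((a + 0) + 0)  =[add_zero →]=  (a + 0)    ⊢ ((a + -1) * ((a + 0) * ((-2 + 0) + 0)))
(10) ((-2 + 0) + 0)  =[add_zero →]=  (-2 + 0)    ⊢ ((a + -1) * ((a + 0) * (-2 + 0)))
(11) (a + 0)  =[add_zero →]=  a    ⊢ ((a + -1) * (a * (-2 + 0)))
(12) (-2 + 0)  =[add_zero →]=  -2    ⊢ ((a + -1) * (a * -2))
(13) ((a + -1) * (a * -2))  =[mul_comm →]=  ((a * -2) * (a + -1))
(14) a  =[add_zero ←]=  (a + 0)    ⊢ ((a * -2) * ((a + 0) + -1))
(15) (a * -2)  =[add_zero ←]=  ((a * -2) + 0)    ⊢ E2

YES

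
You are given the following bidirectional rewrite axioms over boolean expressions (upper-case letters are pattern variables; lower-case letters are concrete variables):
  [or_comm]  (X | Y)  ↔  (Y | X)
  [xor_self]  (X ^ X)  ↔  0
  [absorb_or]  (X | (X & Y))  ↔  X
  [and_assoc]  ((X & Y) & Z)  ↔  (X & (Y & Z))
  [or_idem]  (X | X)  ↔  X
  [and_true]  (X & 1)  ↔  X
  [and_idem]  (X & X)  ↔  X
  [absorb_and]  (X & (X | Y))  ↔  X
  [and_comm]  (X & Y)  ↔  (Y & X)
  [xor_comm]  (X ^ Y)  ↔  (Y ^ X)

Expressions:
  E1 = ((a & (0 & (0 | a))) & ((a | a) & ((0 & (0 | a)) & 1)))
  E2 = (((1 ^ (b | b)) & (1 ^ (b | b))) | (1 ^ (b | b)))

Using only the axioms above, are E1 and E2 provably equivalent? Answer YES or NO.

NO

All listed rules preserve value, hence provable equivalence implies equal values everywhere; look for a separating assignment.
a=0, b=0 gives E1 ↦ 0, E2 ↦ 1; values differ ⇒ not provably equivalent.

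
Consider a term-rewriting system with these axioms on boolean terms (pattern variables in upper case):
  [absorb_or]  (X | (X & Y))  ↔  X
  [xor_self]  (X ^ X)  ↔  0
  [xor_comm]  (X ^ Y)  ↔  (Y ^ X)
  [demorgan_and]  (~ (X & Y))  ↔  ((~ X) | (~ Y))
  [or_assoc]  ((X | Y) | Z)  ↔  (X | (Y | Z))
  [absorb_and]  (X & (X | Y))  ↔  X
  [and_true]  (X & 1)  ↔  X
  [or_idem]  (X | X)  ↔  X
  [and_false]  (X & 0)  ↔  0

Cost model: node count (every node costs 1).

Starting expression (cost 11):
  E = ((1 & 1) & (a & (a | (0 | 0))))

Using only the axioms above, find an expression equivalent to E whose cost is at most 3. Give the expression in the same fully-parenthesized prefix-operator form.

(1 & a)   [cost 3]

step 1: or_idem (→) rewrites (0 | 0) into 0, now ((1 & 1) & (a & (a | 0)))
step 2: absorb_and (→) rewrites (a & (a | 0)) into a, now ((1 & 1) & a)
step 3: and_true (→) rewrites (1 & 1) into 1, reaching cost 3 (bound 3)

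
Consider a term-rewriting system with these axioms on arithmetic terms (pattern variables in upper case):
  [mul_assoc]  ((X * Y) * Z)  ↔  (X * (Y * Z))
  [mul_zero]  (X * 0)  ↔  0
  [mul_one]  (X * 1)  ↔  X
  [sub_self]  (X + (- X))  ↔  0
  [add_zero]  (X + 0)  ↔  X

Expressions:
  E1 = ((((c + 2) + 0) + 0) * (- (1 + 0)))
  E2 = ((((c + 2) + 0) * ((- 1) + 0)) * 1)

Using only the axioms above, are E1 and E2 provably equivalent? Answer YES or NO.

YES

step 1: add_zero (→) rewrites (1 + 0) into 1, now ((((c + 2) + 0) + 0) * (- 1))
step 2: add_zero (→) rewrites ((c + 2) + 0) into (c + 2), now (((c + 2) + 0) * (- 1))
step 3: add_zero (→) rewrites ((c + 2) + 0) into (c + 2), now ((c + 2) * (- 1))
step 4: mul_one (←) rewrites ((c + 2) * (- 1)) into (((c + 2) * (- 1)) * 1)
step 5: add_zero (←) rewrites (c + 2) into ((c + 2) + 0), now ((((c + 2) + 0) * (- 1)) * 1)
step 6: add_zero (←) rewrites (- 1) into ((- 1) + 0), which is E2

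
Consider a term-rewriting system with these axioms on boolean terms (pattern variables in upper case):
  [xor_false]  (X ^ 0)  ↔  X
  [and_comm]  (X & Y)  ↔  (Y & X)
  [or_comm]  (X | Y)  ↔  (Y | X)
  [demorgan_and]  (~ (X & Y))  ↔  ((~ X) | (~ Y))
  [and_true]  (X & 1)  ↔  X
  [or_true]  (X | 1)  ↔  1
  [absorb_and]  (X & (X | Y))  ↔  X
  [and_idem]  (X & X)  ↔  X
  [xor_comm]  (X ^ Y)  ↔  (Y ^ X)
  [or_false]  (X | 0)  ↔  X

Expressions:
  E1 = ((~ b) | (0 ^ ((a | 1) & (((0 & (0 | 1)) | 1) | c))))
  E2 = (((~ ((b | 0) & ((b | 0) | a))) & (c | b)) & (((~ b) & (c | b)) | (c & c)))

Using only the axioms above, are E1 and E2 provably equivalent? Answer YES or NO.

NO

All listed rules preserve value, hence provable equivalence implies equal values everywhere; look for a separating assignment.
a=0, b=0, c=0 gives E1 ↦ 1, E2 ↦ 0; values differ ⇒ not provably equivalent.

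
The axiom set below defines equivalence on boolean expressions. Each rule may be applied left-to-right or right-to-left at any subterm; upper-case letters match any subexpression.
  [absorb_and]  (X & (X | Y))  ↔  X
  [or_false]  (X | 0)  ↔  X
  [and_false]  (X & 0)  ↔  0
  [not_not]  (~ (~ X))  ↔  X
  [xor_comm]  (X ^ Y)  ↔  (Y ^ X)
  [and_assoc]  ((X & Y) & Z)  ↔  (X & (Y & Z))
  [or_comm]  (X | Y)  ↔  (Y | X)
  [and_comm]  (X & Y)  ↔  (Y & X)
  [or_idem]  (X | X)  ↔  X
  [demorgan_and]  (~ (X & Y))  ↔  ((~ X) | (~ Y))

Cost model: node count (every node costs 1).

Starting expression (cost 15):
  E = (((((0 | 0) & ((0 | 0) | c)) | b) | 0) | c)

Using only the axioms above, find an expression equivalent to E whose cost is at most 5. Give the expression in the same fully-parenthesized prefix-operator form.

((0 | b) | c)   [cost 5]

(1) ((0 | 0) & ((0 | 0) | c))  =[absorb_and →]=  (0 | 0)    ⊢ ((((0 | 0) | b) | 0) | c)
(2) (0 | 0)  =[or_false →]=  0    ⊢ (((0 | b) | 0) | c)
(3) ((0 | b) | 0)  =[or_false →]=  (0 | b)    ⊢ cost 5, within 5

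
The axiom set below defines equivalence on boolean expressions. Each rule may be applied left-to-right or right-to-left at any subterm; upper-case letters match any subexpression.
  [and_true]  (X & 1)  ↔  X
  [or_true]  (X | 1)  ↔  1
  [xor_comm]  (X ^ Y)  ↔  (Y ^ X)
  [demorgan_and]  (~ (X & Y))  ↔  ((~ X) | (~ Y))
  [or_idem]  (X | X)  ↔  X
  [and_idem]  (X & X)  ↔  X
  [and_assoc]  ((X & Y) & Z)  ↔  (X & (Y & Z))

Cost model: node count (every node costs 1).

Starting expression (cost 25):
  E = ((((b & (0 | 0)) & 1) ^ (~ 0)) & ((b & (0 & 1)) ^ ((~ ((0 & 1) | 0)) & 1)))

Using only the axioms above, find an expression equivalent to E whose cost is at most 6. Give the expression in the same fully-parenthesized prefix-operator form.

((b & 0) ^ (~ 0))   [cost 6]

1. [and_true →] (0 & 1)  →  0;  E = ((((b & (0 | 0)) & 1) ^ (~ 0)) & ((b & (0 & 1)) ^ ((~ (0 | 0)) & 1)))
2. [or_idem →] (0 | 0)  →  0;  E = ((((b & 0) & 1) ^ (~ 0)) & ((b & (0 & 1)) ^ ((~ (0 | 0)) & 1)))
3. [or_idem →] (0 | 0)  →  0;  E = ((((b & 0) & 1) ^ (~ 0)) & ((b & (0 & 1)) ^ ((~ 0) & 1)))
4. [and_true →] (0 & 1)  →  0;  E = ((((b & 0) & 1) ^ (~ 0)) & ((b & 0) ^ ((~ 0) & 1)))
5. [and_true →] ((~ 0) & 1)  →  (~ 0);  E = ((((b & 0) & 1) ^ (~ 0)) & ((b & 0) ^ (~ 0)))
6. [and_true →] ((b & 0) & 1)  →  (b & 0);  E = (((b & 0) ^ (~ 0)) & ((b & 0) ^ (~ 0)))
7. [and_idem →] (((b & 0) ^ (~ 0)) & ((b & 0) ^ (~ 0)))  →  ((b & 0) ^ (~ 0));  cost 6 ≤ 6, done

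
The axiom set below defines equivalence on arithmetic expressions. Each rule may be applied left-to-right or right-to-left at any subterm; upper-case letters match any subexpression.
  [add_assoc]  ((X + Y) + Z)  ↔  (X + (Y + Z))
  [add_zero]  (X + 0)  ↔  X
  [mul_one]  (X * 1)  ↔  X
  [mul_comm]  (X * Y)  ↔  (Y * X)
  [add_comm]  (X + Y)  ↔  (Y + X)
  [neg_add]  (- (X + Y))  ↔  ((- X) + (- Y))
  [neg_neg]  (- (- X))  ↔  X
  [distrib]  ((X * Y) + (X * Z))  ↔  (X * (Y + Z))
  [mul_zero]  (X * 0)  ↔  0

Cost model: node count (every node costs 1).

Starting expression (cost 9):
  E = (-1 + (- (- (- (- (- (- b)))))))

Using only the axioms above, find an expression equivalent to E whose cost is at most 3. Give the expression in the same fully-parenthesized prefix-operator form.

(-1 + b)   [cost 3]

(1) (- (- (- (- (- (- b))))))  =[neg_neg →]=  (- (- (- (- b))))    ⊢ (-1 + (- (- (- (- b)))))
(2) (- (- b))  =[neg_neg →]=  b    ⊢ (-1 + (- (- b)))
(3) (- (- b))  =[neg_neg →]=  b    ⊢ cost 3, within 3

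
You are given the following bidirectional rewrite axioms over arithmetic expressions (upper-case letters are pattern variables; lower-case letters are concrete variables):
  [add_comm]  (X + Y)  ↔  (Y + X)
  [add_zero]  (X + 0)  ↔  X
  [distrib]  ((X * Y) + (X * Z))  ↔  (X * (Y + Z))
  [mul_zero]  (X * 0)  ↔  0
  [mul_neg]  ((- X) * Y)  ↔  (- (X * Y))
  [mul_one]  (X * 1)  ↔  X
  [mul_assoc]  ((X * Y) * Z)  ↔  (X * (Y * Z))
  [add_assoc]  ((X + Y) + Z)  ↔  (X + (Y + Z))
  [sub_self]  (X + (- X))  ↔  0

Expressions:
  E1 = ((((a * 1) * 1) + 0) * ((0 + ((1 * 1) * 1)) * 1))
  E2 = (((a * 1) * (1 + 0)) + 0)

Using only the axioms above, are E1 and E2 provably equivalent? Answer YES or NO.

YES

(1) (1 * 1)  =[mul_one →]=  1    ⊢ ((((a * 1) * 1) + 0) * ((0 + (1 * 1)) * 1))
(2) ((0 + (1 * 1)) * 1)  =[mul_one →]=  (0 + (1 * 1))    ⊢ ((((a * 1) * 1) + 0) * (0 + (1 * 1)))
(3) ((a * 1) * 1)  =[mul_one →]=  (a * 1)    ⊢ (((a * 1) + 0) * (0 + (1 * 1)))
(4) ((a * 1) + 0)  =[add_zero →]=  (a * 1)    ⊢ ((a * 1) * (0 + (1 * 1)))
(5) (a * 1)  =[mul_one →]=  a    ⊢ (a * (0 + (1 * 1)))
(6) (0 + (1 * 1))  =[add_comm →]=  ((1 * 1) + 0)    ⊢ (a * ((1 * 1) + 0))
(7) (1 * 1)  =[mul_one →]=  1    ⊢ (a * (1 + 0))
(8) (a * (1 + 0))  =[add_zero ←]=  ((a * (1 + 0)) + 0)
(9) a  =[mul_one ←]=  (a * 1)    ⊢ E2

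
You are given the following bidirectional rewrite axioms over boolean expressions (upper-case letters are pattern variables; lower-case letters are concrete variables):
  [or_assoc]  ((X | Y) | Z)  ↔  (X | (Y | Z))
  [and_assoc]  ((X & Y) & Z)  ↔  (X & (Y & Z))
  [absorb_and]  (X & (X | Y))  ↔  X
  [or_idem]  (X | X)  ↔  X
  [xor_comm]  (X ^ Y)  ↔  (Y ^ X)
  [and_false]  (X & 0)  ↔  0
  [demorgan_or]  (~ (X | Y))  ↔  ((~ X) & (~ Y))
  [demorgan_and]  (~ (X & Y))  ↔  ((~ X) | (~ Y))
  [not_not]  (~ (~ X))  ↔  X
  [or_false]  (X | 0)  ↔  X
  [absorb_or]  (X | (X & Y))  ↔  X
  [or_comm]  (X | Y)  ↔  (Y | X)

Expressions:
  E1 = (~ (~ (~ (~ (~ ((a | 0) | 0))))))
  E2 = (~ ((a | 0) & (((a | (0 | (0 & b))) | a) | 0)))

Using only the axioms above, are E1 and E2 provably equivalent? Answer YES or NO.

step 1: not_not (→) rewrites (~ (~ (~ (~ (~ ((a | 0) | 0)))))) into (~ (~ (~ ((a | 0) | 0))))
step 2: not_not (→) rewrites (~ (~ (~ ((a | 0) | 0)))) into (~ ((a | 0) | 0))
step 3: or_false (→) rewrites (a | 0) into a, now (~ (a | 0))
step 4: absorb_and (←) rewrites (a | 0) into ((a | 0) & ((a | 0) | a)), now (~ ((a | 0) & ((a | 0) | a)))
step 5: absorb_or (←) rewrites 0 into (0 | (0 & b)), now (~ ((a | 0) & ((a | (0 | (0 & b))) | a)))
step 6: or_false (←) rewrites ((a | (0 | (0 & b))) | a) into (((a | (0 | (0 & b))) | a) | 0), which is E2

YES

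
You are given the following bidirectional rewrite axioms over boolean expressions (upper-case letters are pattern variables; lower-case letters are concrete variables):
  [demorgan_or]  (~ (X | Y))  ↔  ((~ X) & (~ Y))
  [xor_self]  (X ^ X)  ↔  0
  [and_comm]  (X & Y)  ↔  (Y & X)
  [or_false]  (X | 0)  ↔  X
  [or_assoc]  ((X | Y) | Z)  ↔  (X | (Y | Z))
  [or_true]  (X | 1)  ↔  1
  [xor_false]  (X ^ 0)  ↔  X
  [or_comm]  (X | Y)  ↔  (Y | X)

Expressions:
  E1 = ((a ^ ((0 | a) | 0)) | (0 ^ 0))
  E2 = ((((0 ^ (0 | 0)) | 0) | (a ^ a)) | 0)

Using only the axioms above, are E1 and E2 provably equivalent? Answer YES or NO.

YES

1. [or_comm →] (0 | a)  →  (a | 0);  E1 = ((a ^ ((a | 0) | 0)) | (0 ^ 0))
2. [or_false →] ((a | 0) | 0)  →  (a | 0);  E1 = ((a ^ (a | 0)) | (0 ^ 0))
3. [or_false →] (a | 0)  →  a;  E1 = ((a ^ a) | (0 ^ 0))
4. [or_false ←] ((a ^ a) | (0 ^ 0))  →  (((a ^ a) | (0 ^ 0)) | 0)
5. [or_false ←] (0 ^ 0)  →  ((0 ^ 0) | 0);  E1 = (((a ^ a) | ((0 ^ 0) | 0)) | 0)
6. [or_comm →] ((a ^ a) | ((0 ^ 0) | 0))  →  (((0 ^ 0) | 0) | (a ^ a));  E1 = ((((0 ^ 0) | 0) | (a ^ a)) | 0)
7. [or_false ←] 0  →  (0 | 0);  this is E2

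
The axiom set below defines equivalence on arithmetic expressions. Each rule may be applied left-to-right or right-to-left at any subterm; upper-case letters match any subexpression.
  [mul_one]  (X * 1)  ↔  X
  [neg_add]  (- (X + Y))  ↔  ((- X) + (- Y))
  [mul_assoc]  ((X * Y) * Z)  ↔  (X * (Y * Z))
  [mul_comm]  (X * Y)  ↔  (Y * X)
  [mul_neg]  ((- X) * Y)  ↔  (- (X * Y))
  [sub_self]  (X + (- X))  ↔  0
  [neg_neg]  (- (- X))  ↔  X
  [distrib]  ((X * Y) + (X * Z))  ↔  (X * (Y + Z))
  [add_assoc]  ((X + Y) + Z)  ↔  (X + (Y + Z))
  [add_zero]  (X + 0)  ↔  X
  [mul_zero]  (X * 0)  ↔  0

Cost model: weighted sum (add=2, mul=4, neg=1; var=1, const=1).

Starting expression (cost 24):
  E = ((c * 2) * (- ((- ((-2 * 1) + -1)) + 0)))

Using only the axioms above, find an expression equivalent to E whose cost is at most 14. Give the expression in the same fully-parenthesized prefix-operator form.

step 1: add_zero (→) rewrites ((- ((-2 * 1) + -1)) + 0) into (- ((-2 * 1) + -1)), now ((c * 2) * (- (- ((-2 * 1) + -1))))
step 2: mul_one (→) rewrites (-2 * 1) into -2, now ((c * 2) * (- (- (-2 + -1))))
step 3: neg_neg (→) rewrites (- (- (-2 + -1))) into (-2 + -1), reaching cost 14 (bound 14)

((c * 2) * (-2 + -1))   [cost 14]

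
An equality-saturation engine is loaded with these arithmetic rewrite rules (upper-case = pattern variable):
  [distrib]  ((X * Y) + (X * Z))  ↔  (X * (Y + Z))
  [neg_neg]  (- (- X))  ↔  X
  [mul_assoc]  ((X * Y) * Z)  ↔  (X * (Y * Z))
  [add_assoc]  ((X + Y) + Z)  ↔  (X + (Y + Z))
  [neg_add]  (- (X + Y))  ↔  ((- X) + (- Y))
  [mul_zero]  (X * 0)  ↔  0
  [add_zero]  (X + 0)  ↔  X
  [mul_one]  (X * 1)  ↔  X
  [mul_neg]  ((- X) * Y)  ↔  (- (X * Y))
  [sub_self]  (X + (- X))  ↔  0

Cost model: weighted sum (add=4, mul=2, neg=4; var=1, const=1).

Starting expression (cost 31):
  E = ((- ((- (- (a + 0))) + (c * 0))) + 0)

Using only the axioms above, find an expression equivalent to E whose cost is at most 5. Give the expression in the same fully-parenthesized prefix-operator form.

(- a)   [cost 5]

1. [add_zero →] (a + 0)  →  a;  E = ((- ((- (- a)) + (c * 0))) + 0)
2. [mul_zero →] (c * 0)  →  0;  E = ((- ((- (- a)) + 0)) + 0)
3. [neg_neg →] (- (- a))  →  a;  E = ((- (a + 0)) + 0)
4. [add_zero →] ((- (a + 0)) + 0)  →  (- (a + 0))
5. [add_zero →] (a + 0)  →  a;  cost 5 ≤ 5, done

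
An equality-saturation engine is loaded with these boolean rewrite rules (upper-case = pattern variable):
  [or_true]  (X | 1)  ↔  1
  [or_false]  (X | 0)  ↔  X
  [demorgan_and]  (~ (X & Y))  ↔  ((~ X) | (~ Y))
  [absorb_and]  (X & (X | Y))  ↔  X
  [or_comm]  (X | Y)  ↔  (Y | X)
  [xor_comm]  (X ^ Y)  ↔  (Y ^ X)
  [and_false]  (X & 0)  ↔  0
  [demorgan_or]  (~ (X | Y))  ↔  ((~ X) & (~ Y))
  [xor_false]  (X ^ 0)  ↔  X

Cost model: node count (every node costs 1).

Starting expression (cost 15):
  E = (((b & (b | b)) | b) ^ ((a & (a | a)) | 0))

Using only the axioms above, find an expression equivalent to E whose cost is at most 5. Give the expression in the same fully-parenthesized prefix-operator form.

((b | b) ^ a)   [cost 5]

1. [or_false →] ((a & (a | a)) | 0)  →  (a & (a | a));  E = (((b & (b | b)) | b) ^ (a & (a | a)))
2. [absorb_and →] (a & (a | a))  →  a;  E = (((b & (b | b)) | b) ^ a)
3. [absorb_and →] (b & (b | b))  →  b;  cost 5 ≤ 5, done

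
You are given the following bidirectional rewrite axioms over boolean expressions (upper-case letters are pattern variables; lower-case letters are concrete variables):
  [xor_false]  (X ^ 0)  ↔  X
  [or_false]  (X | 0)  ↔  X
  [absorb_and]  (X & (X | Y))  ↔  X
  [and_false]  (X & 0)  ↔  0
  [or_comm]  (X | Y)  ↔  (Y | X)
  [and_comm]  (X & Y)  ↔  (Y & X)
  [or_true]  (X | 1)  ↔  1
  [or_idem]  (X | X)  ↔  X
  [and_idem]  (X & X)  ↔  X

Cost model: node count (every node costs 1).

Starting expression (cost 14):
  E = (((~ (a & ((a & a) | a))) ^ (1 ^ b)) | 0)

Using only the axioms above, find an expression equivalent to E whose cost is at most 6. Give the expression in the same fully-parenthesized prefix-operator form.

step 1: and_idem (→) rewrites (a & a) into a, now (((~ (a & (a | a))) ^ (1 ^ b)) | 0)
step 2: absorb_and (→) rewrites (a & (a | a)) into a, now (((~ a) ^ (1 ^ b)) | 0)
step 3: or_false (→) rewrites (((~ a) ^ (1 ^ b)) | 0) into ((~ a) ^ (1 ^ b)), reaching cost 6 (bound 6)

((~ a) ^ (1 ^ b))   [cost 6]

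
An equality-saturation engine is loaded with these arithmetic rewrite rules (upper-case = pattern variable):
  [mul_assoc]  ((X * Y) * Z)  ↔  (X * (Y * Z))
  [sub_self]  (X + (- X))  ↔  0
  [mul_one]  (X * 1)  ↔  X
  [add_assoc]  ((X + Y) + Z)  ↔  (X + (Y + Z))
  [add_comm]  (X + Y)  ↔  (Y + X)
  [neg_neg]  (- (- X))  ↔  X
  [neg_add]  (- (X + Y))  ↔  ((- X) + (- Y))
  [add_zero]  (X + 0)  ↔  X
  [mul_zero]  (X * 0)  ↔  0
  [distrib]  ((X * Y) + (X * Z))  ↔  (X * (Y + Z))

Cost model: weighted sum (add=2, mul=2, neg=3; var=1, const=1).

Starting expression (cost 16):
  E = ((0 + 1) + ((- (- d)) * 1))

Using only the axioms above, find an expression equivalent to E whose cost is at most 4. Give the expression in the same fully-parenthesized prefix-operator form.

step 1: neg_neg (→) rewrites (- (- d)) into d, now ((0 + 1) + (d * 1))
step 2: mul_one (→) rewrites (d * 1) into d, now ((0 + 1) + d)
step 3: add_comm (→) rewrites (0 + 1) into (1 + 0), now ((1 + 0) + d)
step 4: add_zero (→) rewrites (1 + 0) into 1, reaching cost 4 (bound 4)

(1 + d)   [cost 4]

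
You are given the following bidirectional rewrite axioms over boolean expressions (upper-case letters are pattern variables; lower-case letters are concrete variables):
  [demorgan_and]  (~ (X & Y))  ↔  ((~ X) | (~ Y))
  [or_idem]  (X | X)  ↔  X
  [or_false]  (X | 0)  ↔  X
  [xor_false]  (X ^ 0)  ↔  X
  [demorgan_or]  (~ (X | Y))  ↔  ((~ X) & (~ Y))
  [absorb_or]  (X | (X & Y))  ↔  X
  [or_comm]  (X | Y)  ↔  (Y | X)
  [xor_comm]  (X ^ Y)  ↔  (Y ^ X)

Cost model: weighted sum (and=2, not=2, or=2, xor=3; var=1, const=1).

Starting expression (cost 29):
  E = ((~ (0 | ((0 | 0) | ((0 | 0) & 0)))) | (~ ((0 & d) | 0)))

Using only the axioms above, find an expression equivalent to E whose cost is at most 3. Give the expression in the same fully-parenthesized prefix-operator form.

(~ 0)   [cost 3]

(1) ((0 | 0) | ((0 | 0) & 0))  =[absorb_or →]=  (0 | 0)    ⊢ ((~ (0 | (0 | 0))) | (~ ((0 & d) | 0)))
(2) (0 | 0)  =[or_false →]=  0    ⊢ ((~ (0 | 0)) | (~ ((0 & d) | 0)))
(3) ((0 & d) | 0)  =[or_comm →]=  (0 | (0 & d))    ⊢ ((~ (0 | 0)) | (~ (0 | (0 & d))))
(4) (0 | 0)  =[or_false →]=  0    ⊢ ((~ 0) | (~ (0 | (0 & d))))
(5) (0 | (0 & d))  =[absorb_or →]=  0    ⊢ ((~ 0) | (~ 0))
(6) ((~ 0) | (~ 0))  =[or_idem →]=  (~ 0)    ⊢ cost 3, within 3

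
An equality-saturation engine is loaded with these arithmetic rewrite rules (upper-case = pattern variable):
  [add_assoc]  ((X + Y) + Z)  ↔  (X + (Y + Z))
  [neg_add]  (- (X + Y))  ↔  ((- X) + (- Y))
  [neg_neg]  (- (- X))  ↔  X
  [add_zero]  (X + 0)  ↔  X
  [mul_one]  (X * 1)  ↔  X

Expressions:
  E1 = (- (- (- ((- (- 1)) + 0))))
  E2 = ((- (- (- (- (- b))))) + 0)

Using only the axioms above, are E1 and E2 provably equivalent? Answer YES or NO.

The axioms are sound identities: if E1 ↔* E2 then E1 and E2 evaluate identically under any assignment.
Under b=0: E1 evaluates to -1, E2 to 0. Distinct ⇒ no rewrite sequence connects them.

NO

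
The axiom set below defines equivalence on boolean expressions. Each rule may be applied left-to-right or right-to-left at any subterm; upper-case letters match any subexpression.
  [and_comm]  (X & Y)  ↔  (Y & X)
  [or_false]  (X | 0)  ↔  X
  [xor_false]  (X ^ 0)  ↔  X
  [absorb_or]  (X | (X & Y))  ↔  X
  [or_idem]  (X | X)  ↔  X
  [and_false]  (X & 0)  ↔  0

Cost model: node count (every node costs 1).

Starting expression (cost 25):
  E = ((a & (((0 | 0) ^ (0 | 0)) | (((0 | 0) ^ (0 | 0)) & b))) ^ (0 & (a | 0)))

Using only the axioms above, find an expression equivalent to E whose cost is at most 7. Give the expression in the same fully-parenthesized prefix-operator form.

((a & 0) ^ (0 & a))   [cost 7]

(1) (((0 | 0) ^ (0 | 0)) | (((0 | 0) ^ (0 | 0)) & b))  =[absorb_or →]=  ((0 | 0) ^ (0 | 0))    ⊢ ((a & ((0 | 0) ^ (0 | 0))) ^ (0 & (a | 0)))
(2) (0 | 0)  =[or_false →]=  0    ⊢ ((a & (0 ^ (0 | 0))) ^ (0 & (a | 0)))
(3) (0 | 0)  =[or_idem →]=  0    ⊢ ((a & (0 ^ 0)) ^ (0 & (a | 0)))
(4) (a | 0)  =[or_false →]=  a    ⊢ ((a & (0 ^ 0)) ^ (0 & a))
(5) (0 ^ 0)  =[xor_false →]=  0    ⊢ cost 7, within 7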